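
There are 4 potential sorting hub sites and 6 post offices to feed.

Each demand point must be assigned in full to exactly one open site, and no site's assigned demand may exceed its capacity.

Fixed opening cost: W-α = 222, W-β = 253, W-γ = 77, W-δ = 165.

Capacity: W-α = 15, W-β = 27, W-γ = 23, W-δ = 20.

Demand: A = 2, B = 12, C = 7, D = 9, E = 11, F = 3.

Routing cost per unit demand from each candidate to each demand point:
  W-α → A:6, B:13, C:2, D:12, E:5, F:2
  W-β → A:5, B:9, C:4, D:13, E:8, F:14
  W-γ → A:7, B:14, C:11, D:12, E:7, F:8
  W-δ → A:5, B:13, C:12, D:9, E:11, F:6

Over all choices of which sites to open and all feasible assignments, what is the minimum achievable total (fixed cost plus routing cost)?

685

Open {W-β, W-γ}; cheapest assignment that respects the capacities:
  W-β (cap 27, load 21): A, B, C — cost 2×5 + 12×9 + 7×4 = 146
  W-γ (cap 23, load 23): D, E, F — cost 9×12 + 11×7 + 3×8 = 209
  Shipping 355, fixed 330 → total 685.
  Any other capacity-feasible assignment to {W-β, W-γ} ships for at least 355.
Compare {W-β, W-δ}: its best feasible assignment gives total 807.
Compare {W-β, W-γ, W-δ}: its best feasible assignment gives total 817.
Every other set of open sites that can feasibly serve all demand totals ≥ 807 even under its best assignment. Minimum: 685.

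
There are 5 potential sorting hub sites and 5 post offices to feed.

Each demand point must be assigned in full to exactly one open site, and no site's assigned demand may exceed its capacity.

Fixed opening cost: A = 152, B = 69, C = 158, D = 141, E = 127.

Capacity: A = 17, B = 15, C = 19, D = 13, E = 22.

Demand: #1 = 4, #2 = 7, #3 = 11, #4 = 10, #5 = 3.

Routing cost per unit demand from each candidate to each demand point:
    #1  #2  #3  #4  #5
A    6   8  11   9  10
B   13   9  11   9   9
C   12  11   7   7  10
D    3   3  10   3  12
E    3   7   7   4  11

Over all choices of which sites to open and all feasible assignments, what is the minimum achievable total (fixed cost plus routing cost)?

445

Open {B, E}; cheapest assignment that respects the capacities:
  B (cap 15, load 14): #3, #5 — cost 11×11 + 3×9 = 148
  E (cap 22, load 21): #1, #2, #4 — cost 4×3 + 7×7 + 10×4 = 101
  Shipping 249, fixed 196 → total 445.
  Any other capacity-feasible assignment to {B, E} ships for at least 249.
Compare {D, E}: its best feasible assignment gives total 472.
Compare {C, E}: its best feasible assignment gives total 493.
Every other set of open sites that can feasibly serve all demand totals ≥ 472 even under its best assignment. Minimum: 445.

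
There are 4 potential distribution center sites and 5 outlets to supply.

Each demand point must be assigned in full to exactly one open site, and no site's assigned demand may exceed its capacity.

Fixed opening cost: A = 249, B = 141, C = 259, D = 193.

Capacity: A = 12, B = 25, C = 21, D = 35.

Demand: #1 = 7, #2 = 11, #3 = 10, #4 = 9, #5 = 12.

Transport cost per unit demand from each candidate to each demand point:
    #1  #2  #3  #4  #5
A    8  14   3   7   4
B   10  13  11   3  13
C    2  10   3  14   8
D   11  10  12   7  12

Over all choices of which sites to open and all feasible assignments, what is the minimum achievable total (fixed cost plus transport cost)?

Open {B, D}; cheapest assignment that respects the capacities:
  B (cap 25, load 19): #3, #4 — cost 10×11 + 9×3 = 137
  D (cap 35, load 30): #1, #2, #5 — cost 7×11 + 11×10 + 12×12 = 331
  Shipping 468, fixed 334 → total 802.
  Any other capacity-feasible assignment to {B, D} ships for at least 468.
Compare {C, D}: its best feasible assignment gives total 813.
Compare {A, B, C}: its best feasible assignment gives total 911.
Every other set of open sites that can feasibly serve all demand totals ≥ 813 even under its best assignment. Minimum: 802.

802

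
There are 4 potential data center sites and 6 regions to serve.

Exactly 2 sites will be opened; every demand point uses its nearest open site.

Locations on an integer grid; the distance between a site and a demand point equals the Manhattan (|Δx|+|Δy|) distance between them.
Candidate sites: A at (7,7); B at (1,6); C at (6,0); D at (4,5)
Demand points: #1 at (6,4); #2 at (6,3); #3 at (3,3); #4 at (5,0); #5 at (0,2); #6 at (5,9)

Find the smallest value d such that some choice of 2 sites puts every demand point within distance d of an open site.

Open {B, D}.
  Farthest demand point is #4 at distance 6 (to D); all others are ≤ 6.
With {A, D} the worst case is 7.
With {B, C} the worst case is 7.
No size-2 selection achieves below 6.

6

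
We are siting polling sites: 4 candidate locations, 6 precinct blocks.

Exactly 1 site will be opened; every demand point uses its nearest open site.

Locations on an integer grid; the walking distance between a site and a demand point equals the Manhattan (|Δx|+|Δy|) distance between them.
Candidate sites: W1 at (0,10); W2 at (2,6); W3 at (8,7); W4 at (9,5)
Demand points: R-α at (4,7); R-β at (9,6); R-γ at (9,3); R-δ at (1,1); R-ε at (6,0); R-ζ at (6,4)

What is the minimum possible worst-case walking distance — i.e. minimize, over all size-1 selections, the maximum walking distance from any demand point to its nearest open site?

Open {W2}.
  Farthest demand point is R-γ at walking distance 10 (to W2); all others are ≤ 10.
With {W4} the worst case is 12.
With {W3} the worst case is 13.
No size-1 selection achieves below 10.

10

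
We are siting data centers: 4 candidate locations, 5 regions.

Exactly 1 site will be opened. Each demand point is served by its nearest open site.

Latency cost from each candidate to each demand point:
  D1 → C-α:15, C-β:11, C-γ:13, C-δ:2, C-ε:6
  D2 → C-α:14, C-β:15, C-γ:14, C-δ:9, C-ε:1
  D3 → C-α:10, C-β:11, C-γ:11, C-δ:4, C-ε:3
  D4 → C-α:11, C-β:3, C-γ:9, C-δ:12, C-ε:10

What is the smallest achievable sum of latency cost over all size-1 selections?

39

Open {D3}.
  C-α→D3 10, C-β→D3 11, C-γ→D3 11, C-δ→D3 4, C-ε→D3 3  ⇒ total 39.
Compare {D4}: total 45.
Compare {D1}: total 47.
No size-1 selection does better; minimum is 39.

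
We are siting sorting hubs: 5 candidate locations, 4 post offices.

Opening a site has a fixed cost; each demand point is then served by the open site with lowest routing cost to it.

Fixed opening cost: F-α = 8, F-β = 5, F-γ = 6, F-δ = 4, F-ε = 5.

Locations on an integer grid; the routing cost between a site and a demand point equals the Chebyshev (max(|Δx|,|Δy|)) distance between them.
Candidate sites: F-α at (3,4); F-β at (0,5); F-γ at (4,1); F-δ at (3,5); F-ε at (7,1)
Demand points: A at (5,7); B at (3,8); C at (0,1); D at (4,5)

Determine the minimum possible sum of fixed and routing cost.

Open {F-δ}: assign each demand point to its cheapest open site.
  A→F-δ 2, B→F-δ 3, C→F-δ 4, D→F-δ 1
  routing cost 10, fixed 4 → total 14.
Compare {F-α}: routing cost 11 + fixed 8 = 19.
Compare {F-β, F-δ}: routing cost 10 + fixed 9 = 19.
Compare {F-δ, F-ε}: routing cost 10 + fixed 9 = 19.
All other subsets cost ≥ 19. Minimum total cost: 14.

14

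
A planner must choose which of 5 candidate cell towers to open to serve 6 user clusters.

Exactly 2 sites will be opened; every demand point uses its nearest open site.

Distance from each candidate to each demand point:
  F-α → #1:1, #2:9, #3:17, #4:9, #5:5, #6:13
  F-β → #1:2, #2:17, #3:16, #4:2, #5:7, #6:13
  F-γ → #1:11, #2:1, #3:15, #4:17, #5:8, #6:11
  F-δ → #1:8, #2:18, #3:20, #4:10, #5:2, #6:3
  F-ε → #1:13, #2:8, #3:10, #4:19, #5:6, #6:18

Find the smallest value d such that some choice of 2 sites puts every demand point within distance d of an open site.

10

Open {F-δ, F-ε}.
  Farthest demand point is #3 at distance 10 (to F-ε); all others are ≤ 10.
With {F-α, F-ε} the worst case is 13.
With {F-β, F-ε} the worst case is 13.
No size-2 selection achieves below 10.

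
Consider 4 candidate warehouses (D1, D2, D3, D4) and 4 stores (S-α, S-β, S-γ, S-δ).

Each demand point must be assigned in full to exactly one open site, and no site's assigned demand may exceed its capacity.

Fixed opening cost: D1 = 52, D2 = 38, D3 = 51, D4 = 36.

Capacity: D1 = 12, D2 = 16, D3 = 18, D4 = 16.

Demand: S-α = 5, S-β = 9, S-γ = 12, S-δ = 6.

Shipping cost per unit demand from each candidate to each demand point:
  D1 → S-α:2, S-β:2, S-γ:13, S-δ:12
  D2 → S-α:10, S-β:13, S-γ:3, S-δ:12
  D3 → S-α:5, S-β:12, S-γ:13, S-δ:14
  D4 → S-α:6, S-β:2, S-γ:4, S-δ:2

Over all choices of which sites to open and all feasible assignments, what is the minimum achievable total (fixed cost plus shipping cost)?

Open {D1, D2, D4}; cheapest assignment that respects the capacities:
  D1 (cap 12, load 5): S-α — cost 5×2 = 10
  D2 (cap 16, load 12): S-γ — cost 12×3 = 36
  D4 (cap 16, load 15): S-β, S-δ — cost 9×2 + 6×2 = 30
  Shipping 76, fixed 126 → total 202.
  Any other capacity-feasible assignment to {D1, D2, D4} ships for at least 76.
Compare {D2, D3, D4}: its best feasible assignment gives total 216.
Compare {D1, D2, D3, D4}: its best feasible assignment gives total 253.
Every other set of open sites that can feasibly serve all demand totals ≥ 216 even under its best assignment. Minimum: 202.

202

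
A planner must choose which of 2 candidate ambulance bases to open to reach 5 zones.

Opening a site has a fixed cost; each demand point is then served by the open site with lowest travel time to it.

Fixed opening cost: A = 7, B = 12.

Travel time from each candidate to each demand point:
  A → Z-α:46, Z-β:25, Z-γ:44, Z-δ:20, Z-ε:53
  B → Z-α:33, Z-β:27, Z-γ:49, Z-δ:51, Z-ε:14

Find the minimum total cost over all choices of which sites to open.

155

Open {A, B}: assign each demand point to its cheapest open site.
  Z-α→B 33, Z-β→A 25, Z-γ→A 44, Z-δ→A 20, Z-ε→B 14
  travel time 136, fixed 19 → total 155.
Compare {B}: travel time 174 + fixed 12 = 186.
Compare {A}: travel time 188 + fixed 7 = 195.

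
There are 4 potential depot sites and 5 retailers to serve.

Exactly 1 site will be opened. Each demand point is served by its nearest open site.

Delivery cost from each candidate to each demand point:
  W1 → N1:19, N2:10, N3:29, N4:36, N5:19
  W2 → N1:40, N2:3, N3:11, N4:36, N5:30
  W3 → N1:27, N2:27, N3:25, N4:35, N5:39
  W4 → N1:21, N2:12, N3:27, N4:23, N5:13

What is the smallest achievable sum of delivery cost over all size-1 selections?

Open {W4}.
  N1→W4 21, N2→W4 12, N3→W4 27, N4→W4 23, N5→W4 13  ⇒ total 96.
Compare {W1}: total 113.
Compare {W2}: total 120.
No size-1 selection does better; minimum is 96.

96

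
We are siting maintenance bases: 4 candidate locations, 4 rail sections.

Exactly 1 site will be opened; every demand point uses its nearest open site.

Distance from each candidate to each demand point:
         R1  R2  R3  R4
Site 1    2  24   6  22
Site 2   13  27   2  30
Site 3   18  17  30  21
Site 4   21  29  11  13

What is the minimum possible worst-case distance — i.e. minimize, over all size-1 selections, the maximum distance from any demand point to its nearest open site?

24

Open {Site 1}.
  Farthest demand point is R2 at distance 24 (to Site 1); all others are ≤ 24.
With {Site 4} the worst case is 29.
With {Site 2} the worst case is 30.
No size-1 selection achieves below 24.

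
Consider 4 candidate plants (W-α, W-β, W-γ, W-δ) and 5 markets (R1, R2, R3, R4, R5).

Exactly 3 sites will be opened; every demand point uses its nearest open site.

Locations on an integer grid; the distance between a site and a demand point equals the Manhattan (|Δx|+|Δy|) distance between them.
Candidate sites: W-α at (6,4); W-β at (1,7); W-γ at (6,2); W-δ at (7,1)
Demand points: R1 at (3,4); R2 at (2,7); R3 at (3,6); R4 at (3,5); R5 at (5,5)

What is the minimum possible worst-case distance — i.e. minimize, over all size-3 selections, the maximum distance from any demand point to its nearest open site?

Open {W-α, W-β, W-γ}.
  Farthest demand point is R4 at distance 4 (to W-α); all others are ≤ 4.
With {W-α, W-β, W-δ} the worst case is 4.
With {W-β, W-γ, W-δ} the worst case is 5.
No size-3 selection achieves below 4.

4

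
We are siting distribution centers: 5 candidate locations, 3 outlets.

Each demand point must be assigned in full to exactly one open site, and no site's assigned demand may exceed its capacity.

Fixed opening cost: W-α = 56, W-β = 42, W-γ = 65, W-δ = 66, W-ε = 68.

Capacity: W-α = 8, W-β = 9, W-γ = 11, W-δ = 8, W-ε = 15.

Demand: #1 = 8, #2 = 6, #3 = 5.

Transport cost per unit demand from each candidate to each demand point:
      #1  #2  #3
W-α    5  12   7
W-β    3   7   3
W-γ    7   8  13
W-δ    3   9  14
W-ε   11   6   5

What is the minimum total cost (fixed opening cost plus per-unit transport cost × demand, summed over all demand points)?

Open {W-β, W-ε}; cheapest assignment that respects the capacities:
  W-β (cap 9, load 8): #1 — cost 8×3 = 24
  W-ε (cap 15, load 11): #2, #3 — cost 6×6 + 5×5 = 61
  Shipping 85, fixed 110 → total 195.
  Any other capacity-feasible assignment to {W-β, W-ε} ships for at least 85.
Compare {W-δ, W-ε}: its best feasible assignment gives total 219.
Compare {W-α, W-ε}: its best feasible assignment gives total 225.
Every other set of open sites that can feasibly serve all demand totals ≥ 219 even under its best assignment. Minimum: 195.

195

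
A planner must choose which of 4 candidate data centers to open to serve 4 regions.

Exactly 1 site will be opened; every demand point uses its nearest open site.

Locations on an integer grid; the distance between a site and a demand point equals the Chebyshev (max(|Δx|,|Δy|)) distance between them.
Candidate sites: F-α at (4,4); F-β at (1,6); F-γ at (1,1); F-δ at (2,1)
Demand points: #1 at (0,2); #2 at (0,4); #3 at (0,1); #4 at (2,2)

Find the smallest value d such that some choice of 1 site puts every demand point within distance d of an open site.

Open {F-γ}.
  Farthest demand point is #2 at distance 3 (to F-γ); all others are ≤ 3.
With {F-δ} the worst case is 3.
With {F-α} the worst case is 4.
No size-1 selection achieves below 3.

3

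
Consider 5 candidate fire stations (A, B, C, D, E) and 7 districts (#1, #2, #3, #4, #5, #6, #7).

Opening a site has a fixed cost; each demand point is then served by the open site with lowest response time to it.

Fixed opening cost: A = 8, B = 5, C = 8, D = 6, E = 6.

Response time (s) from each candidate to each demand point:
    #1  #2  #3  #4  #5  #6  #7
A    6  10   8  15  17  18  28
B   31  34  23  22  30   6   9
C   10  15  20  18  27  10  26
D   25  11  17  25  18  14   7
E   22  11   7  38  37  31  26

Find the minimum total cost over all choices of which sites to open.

Open {A, B}: assign each demand point to its cheapest open site.
  #1→A 6, #2→A 10, #3→A 8, #4→A 15, #5→A 17, #6→B 6, #7→B 9
  response time 71, fixed 13 → total 84.
Compare {A, B, D}: response time 69 + fixed 19 = 88.
Compare {A, B, E}: response time 70 + fixed 19 = 89.
Compare {A, D}: response time 77 + fixed 14 = 91.
All other subsets cost ≥ 88. Minimum total cost: 84.

84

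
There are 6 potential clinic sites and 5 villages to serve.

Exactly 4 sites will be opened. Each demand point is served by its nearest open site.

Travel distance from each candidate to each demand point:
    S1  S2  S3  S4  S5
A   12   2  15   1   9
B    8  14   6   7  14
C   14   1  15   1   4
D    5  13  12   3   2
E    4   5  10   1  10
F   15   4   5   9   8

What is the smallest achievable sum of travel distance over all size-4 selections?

Open {C, D, E, F}.
  S1→E 4, S2→C 1, S3→F 5, S4→C 1, S5→D 2  ⇒ total 13.
Compare {A, C, D, F}: total 14.
Compare {A, D, E, F}: total 14.
No size-4 selection does better; minimum is 13.

13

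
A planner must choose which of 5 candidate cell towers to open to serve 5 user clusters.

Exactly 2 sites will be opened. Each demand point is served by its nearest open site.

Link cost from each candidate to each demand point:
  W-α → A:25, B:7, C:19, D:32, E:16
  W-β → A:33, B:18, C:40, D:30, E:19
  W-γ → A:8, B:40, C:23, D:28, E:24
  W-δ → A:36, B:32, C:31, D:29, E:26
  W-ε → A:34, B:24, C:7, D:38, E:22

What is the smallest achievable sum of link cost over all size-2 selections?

78

Open {W-α, W-γ}.
  A→W-γ 8, B→W-α 7, C→W-α 19, D→W-γ 28, E→W-α 16  ⇒ total 78.
Compare {W-α, W-ε}: total 87.
Compare {W-γ, W-ε}: total 89.
No size-2 selection does better; minimum is 78.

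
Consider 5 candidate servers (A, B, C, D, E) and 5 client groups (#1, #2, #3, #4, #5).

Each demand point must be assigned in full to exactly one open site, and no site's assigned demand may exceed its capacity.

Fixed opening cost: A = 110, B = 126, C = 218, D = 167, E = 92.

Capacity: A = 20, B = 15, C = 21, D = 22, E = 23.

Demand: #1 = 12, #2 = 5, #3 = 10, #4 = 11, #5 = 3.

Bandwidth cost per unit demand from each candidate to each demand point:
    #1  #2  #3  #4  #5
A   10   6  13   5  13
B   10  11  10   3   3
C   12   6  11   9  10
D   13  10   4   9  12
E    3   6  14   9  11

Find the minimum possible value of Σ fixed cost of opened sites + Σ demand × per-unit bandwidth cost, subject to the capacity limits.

497

Open {D, E}; cheapest assignment that respects the capacities:
  D (cap 22, load 21): #3, #4 — cost 10×4 + 11×9 = 139
  E (cap 23, load 20): #1, #2, #5 — cost 12×3 + 5×6 + 3×11 = 99
  Shipping 238, fixed 259 → total 497.
  Any other capacity-feasible assignment to {D, E} ships for at least 238.
Compare {A, E}: its best feasible assignment gives total 502.
Compare {B, D, E}: its best feasible assignment gives total 533.
Every other set of open sites that can feasibly serve all demand totals ≥ 502 even under its best assignment. Minimum: 497.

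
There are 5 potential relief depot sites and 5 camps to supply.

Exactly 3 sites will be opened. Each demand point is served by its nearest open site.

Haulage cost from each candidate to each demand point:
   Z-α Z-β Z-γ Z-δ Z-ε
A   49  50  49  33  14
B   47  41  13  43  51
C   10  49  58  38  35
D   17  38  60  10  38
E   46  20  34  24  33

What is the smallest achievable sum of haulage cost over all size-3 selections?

92

Open {A, B, D}.
  Z-α→D 17, Z-β→D 38, Z-γ→B 13, Z-δ→D 10, Z-ε→A 14  ⇒ total 92.
Compare {B, D, E}: total 93.
Compare {A, D, E}: total 95.
No size-3 selection does better; minimum is 92.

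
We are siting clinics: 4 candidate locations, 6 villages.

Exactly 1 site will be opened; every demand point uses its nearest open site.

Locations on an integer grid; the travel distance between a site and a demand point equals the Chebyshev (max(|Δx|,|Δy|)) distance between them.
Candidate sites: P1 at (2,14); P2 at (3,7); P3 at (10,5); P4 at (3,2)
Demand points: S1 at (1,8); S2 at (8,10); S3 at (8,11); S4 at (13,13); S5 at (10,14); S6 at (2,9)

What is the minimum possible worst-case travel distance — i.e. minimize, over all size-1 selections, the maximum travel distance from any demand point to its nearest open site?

Open {P3}.
  Farthest demand point is S1 at travel distance 9 (to P3); all others are ≤ 9.
With {P2} the worst case is 10.
With {P1} the worst case is 11.
No size-1 selection achieves below 9.

9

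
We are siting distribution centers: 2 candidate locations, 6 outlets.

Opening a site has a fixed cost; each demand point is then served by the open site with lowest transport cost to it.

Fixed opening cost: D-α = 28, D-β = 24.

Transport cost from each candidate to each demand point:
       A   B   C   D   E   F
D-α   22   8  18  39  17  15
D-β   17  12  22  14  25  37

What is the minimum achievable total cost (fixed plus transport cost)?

141

Open {D-α, D-β}: assign each demand point to its cheapest open site.
  A→D-β 17, B→D-α 8, C→D-α 18, D→D-β 14, E→D-α 17, F→D-α 15
  transport cost 89, fixed 52 → total 141.
Compare {D-α}: transport cost 119 + fixed 28 = 147.
Compare {D-β}: transport cost 127 + fixed 24 = 151.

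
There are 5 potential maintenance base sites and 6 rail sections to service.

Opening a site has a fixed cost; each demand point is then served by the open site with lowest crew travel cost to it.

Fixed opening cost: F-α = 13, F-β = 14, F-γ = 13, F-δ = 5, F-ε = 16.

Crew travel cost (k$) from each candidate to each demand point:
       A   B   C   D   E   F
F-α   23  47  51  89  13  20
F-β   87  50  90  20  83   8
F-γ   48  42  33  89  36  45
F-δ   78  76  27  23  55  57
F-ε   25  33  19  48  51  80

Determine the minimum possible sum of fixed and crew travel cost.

Open {F-α, F-β, F-ε}: assign each demand point to its cheapest open site.
  A→F-α 23, B→F-ε 33, C→F-ε 19, D→F-β 20, E→F-α 13, F→F-β 8
  crew travel cost 116, fixed 43 → total 159.
Compare {F-α, F-β, F-δ, F-ε}: crew travel cost 116 + fixed 48 = 164.
Compare {F-α, F-δ, F-ε}: crew travel cost 131 + fixed 34 = 165.
Compare {F-α, F-β, F-δ}: crew travel cost 138 + fixed 32 = 170.
All other subsets cost ≥ 164. Minimum total cost: 159.

159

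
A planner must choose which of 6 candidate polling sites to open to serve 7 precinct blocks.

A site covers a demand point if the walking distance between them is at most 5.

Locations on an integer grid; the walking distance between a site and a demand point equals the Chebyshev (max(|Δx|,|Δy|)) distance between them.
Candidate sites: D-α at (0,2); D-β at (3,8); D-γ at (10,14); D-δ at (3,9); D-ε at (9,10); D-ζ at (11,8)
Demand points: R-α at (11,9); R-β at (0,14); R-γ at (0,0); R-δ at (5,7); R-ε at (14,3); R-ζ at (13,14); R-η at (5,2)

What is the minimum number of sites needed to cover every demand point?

Coverage sets (demand points within 5 of each site):
  D-α: {R-γ, R-δ, R-η}
  D-β: {R-δ}
  D-γ: {R-α, R-ζ}
  D-δ: {R-β, R-δ}
  D-ε: {R-α, R-δ, R-ζ}
  D-ζ: {R-α, R-ε}
No 3 sites suffice: every size-3 union leaves at least one demand point uncovered.
But {D-α, D-γ, D-δ, D-ζ} covers everything, so the minimum is 4.

4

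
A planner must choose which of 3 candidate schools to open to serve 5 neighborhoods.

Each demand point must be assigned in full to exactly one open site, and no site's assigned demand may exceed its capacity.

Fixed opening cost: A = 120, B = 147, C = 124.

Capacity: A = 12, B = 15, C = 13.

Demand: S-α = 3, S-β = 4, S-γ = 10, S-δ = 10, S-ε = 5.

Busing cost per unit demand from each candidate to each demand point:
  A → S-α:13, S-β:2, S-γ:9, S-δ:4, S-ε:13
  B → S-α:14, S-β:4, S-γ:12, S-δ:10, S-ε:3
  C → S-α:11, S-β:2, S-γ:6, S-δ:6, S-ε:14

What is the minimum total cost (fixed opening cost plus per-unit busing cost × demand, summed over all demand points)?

555

Open {A, B, C}; cheapest assignment that respects the capacities:
  A (cap 12, load 10): S-δ — cost 10×4 = 40
  B (cap 15, load 9): S-β, S-ε — cost 4×4 + 5×3 = 31
  C (cap 13, load 13): S-α, S-γ — cost 3×11 + 10×6 = 93
  Shipping 164, fixed 391 → total 555.
  Any other capacity-feasible assignment to {A, B, C} ships for at least 164.
Total demand is 32 and no other set of sites has combined capacity ≥ 32, so {A, B, C} is the only feasible choice of open sites. Minimum: 555.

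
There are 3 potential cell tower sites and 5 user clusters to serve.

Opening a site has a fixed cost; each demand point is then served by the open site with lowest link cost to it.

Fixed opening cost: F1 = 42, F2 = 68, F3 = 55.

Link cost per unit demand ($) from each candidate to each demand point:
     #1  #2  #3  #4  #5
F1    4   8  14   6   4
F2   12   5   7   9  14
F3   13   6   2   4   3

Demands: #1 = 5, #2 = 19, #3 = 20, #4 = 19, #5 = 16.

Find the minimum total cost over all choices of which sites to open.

395

Open {F1, F3}: assign each demand point to its cheapest open site.
  #1→F1 5×4=20, #2→F3 19×6=114, #3→F3 20×2=40, #4→F3 19×4=76, #5→F3 16×3=48
  link cost 298, fixed 97 → total 395.
Compare {F3}: link cost 343 + fixed 55 = 398.
Compare {F2, F3}: link cost 319 + fixed 123 = 442.
Compare {F1, F2, F3}: link cost 279 + fixed 165 = 444.
All other subsets cost ≥ 398. Minimum total cost: 395.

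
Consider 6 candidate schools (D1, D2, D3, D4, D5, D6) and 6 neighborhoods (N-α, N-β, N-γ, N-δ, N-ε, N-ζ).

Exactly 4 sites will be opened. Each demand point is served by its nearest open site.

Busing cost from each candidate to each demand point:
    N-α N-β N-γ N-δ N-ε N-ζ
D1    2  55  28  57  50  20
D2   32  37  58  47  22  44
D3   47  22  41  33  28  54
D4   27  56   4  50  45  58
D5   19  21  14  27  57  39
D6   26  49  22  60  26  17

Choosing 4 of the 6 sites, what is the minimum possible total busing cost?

96

Open {D1, D2, D4, D5}.
  N-α→D1 2, N-β→D5 21, N-γ→D4 4, N-δ→D5 27, N-ε→D2 22, N-ζ→D1 20  ⇒ total 96.
Compare {D1, D4, D5, D6}: total 97.
Compare {D1, D3, D4, D5}: total 102.
No size-4 selection does better; minimum is 96.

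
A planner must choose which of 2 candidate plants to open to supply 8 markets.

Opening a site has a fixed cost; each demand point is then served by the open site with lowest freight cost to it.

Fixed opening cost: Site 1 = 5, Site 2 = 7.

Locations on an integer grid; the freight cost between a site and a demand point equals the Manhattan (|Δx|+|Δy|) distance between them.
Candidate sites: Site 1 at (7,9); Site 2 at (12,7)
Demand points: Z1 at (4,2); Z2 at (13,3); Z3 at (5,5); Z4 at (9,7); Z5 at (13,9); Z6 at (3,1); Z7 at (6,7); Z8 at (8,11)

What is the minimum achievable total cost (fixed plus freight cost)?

Open {Site 1, Site 2}: assign each demand point to its cheapest open site.
  Z1→Site 1 10, Z2→Site 2 5, Z3→Site 1 6, Z4→Site 2 3, Z5→Site 2 3, Z6→Site 1 12, Z7→Site 1 3, Z8→Site 1 3
  freight cost 45, fixed 12 → total 57.
Compare {Site 1}: freight cost 56 + fixed 5 = 61.
Compare {Site 2}: freight cost 62 + fixed 7 = 69.

57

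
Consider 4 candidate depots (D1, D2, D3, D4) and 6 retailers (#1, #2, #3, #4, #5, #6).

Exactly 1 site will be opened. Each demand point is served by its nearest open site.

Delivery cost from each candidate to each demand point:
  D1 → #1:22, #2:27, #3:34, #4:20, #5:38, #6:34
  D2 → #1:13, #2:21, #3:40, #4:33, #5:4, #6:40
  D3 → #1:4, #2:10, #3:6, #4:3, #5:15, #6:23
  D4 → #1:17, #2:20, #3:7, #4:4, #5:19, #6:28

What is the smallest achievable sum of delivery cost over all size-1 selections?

61

Open {D3}.
  #1→D3 4, #2→D3 10, #3→D3 6, #4→D3 3, #5→D3 15, #6→D3 23  ⇒ total 61.
Compare {D4}: total 95.
Compare {D2}: total 151.
No size-1 selection does better; minimum is 61.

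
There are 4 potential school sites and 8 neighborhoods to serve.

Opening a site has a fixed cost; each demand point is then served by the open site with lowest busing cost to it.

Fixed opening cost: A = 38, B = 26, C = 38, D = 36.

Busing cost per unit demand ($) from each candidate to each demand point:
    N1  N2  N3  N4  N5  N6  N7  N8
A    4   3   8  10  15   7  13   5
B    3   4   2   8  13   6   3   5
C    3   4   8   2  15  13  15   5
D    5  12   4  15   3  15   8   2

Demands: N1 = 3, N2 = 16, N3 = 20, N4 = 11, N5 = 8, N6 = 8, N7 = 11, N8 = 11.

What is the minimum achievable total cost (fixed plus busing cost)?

362

Open {B, C, D}: assign each demand point to its cheapest open site.
  N1→B 3×3=9, N2→B 16×4=64, N3→B 20×2=40, N4→C 11×2=22, N5→D 8×3=24, N6→B 8×6=48, N7→B 11×3=33, N8→D 11×2=22
  busing cost 262, fixed 100 → total 362.
Compare {A, B, C, D}: busing cost 246 + fixed 138 = 384.
Compare {B, D}: busing cost 328 + fixed 62 = 390.
Compare {A, B, D}: busing cost 312 + fixed 100 = 412.
All other subsets cost ≥ 384. Minimum total cost: 362.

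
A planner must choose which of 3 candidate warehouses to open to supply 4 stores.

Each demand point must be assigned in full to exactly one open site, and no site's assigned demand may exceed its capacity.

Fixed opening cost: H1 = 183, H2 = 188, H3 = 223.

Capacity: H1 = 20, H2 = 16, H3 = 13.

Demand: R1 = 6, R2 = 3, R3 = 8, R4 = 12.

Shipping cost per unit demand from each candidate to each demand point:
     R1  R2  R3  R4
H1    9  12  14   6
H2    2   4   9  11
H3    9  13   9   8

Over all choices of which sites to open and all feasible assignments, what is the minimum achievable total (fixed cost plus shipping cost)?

Open {H1, H2}; cheapest assignment that respects the capacities:
  H1 (cap 20, load 15): R2, R4 — cost 3×12 + 12×6 = 108
  H2 (cap 16, load 14): R1, R3 — cost 6×2 + 8×9 = 84
  Shipping 192, fixed 371 → total 563.
  Any other capacity-feasible assignment to {H1, H2} ships for at least 192.
Compare {H1, H3}: its best feasible assignment gives total 643.
Compare {H1, H2, H3}: its best feasible assignment gives total 762.
Every other set of open sites that can feasibly serve all demand totals ≥ 643 even under its best assignment. Minimum: 563.

563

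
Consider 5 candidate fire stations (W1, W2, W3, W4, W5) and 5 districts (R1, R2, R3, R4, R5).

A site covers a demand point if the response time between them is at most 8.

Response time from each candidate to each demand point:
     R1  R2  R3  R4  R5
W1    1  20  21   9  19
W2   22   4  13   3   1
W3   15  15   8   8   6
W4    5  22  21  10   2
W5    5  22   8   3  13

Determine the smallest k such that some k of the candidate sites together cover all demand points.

Coverage sets (demand points within 8 of each site):
  W1: {R1}
  W2: {R2, R4, R5}
  W3: {R3, R4, R5}
  W4: {R1, R5}
  W5: {R1, R3, R4}
No single site covers all 5 demand points.
But {W2, W5} covers everything, so the minimum is 2.

2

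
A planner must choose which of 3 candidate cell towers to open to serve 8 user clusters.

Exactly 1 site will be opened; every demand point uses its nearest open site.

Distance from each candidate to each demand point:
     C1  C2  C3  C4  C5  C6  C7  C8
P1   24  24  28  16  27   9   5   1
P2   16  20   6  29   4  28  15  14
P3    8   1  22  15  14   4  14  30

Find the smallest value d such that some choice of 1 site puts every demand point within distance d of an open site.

28

Open {P1}.
  Farthest demand point is C3 at distance 28 (to P1); all others are ≤ 28.
With {P2} the worst case is 29.
With {P3} the worst case is 30.
No size-1 selection achieves below 28.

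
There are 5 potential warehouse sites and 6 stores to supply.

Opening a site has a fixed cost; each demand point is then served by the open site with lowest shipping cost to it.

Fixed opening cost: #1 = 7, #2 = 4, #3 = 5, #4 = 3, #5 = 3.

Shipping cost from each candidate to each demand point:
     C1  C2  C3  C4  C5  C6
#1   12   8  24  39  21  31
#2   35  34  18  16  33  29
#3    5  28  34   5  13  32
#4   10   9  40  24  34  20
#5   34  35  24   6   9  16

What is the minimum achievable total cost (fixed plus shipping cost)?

77

Open {#2, #3, #4, #5}: assign each demand point to its cheapest open site.
  C1→#3 5, C2→#4 9, C3→#2 18, C4→#3 5, C5→#5 9, C6→#5 16
  shipping cost 62, fixed 15 → total 77.
Compare {#2, #4, #5}: shipping cost 68 + fixed 10 = 78.
Compare {#3, #4, #5}: shipping cost 68 + fixed 11 = 79.
Compare {#4, #5}: shipping cost 74 + fixed 6 = 80.
All other subsets cost ≥ 78. Minimum total cost: 77.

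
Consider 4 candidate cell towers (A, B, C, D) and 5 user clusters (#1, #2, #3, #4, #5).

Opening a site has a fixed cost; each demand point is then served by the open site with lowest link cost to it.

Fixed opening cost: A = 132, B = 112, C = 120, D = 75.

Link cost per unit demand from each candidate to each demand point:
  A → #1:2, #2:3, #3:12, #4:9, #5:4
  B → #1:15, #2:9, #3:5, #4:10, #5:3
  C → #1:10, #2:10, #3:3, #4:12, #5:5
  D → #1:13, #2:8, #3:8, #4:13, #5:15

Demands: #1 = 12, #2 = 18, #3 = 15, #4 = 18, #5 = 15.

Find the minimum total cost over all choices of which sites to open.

Open {A, C}: assign each demand point to its cheapest open site.
  #1→A 12×2=24, #2→A 18×3=54, #3→C 15×3=45, #4→A 18×9=162, #5→A 15×4=60
  link cost 345, fixed 252 → total 597.
Compare {A, B}: link cost 360 + fixed 244 = 604.
Compare {A}: link cost 480 + fixed 132 = 612.
Compare {A, D}: link cost 420 + fixed 207 = 627.
All other subsets cost ≥ 604. Minimum total cost: 597.

597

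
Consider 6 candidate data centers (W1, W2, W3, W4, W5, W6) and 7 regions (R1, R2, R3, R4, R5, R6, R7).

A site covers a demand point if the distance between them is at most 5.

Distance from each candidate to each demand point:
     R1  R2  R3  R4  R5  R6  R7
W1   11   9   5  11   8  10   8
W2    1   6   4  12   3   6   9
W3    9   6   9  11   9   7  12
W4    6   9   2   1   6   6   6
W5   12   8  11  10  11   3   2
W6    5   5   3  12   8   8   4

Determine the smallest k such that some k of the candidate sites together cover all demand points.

4

Coverage sets (demand points within 5 of each site):
  W1: {R3}
  W2: {R1, R3, R5}
  W3: {}
  W4: {R3, R4}
  W5: {R6, R7}
  W6: {R1, R2, R3, R7}
No 3 sites suffice: every size-3 union leaves at least one demand point uncovered.
But {W2, W4, W5, W6} covers everything, so the minimum is 4.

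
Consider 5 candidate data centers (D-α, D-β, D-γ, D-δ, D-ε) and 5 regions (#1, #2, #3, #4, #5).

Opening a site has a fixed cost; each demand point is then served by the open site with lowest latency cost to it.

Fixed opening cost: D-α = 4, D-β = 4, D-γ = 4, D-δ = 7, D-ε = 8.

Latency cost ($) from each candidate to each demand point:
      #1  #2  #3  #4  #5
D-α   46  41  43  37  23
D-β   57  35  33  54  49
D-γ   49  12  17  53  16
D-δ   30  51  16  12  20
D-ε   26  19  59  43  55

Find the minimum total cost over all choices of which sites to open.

97

Open {D-γ, D-δ}: assign each demand point to its cheapest open site.
  #1→D-δ 30, #2→D-γ 12, #3→D-δ 16, #4→D-δ 12, #5→D-γ 16
  latency cost 86, fixed 11 → total 97.
Compare {D-α, D-γ, D-δ}: latency cost 86 + fixed 15 = 101.
Compare {D-β, D-γ, D-δ}: latency cost 86 + fixed 15 = 101.
Compare {D-γ, D-δ, D-ε}: latency cost 82 + fixed 19 = 101.
All other subsets cost ≥ 101. Minimum total cost: 97.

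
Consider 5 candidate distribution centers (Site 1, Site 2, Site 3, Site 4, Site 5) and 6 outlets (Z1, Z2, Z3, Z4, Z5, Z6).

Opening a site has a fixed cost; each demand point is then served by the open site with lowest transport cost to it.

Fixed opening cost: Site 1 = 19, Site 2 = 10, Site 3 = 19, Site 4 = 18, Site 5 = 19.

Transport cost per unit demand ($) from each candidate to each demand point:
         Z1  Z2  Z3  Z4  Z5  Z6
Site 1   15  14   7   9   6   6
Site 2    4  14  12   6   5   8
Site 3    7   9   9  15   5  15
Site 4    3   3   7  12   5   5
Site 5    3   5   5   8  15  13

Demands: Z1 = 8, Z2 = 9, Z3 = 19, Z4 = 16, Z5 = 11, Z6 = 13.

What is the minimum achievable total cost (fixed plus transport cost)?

409

Open {Site 2, Site 4, Site 5}: assign each demand point to its cheapest open site.
  Z1→Site 4 8×3=24, Z2→Site 4 9×3=27, Z3→Site 5 19×5=95, Z4→Site 2 16×6=96, Z5→Site 2 11×5=55, Z6→Site 4 13×5=65
  transport cost 362, fixed 47 → total 409.
Compare {Site 2, Site 4}: transport cost 400 + fixed 28 = 428.
Compare {Site 1, Site 2, Site 4, Site 5}: transport cost 362 + fixed 66 = 428.
Compare {Site 2, Site 3, Site 4, Site 5}: transport cost 362 + fixed 66 = 428.
All other subsets cost ≥ 428. Minimum total cost: 409.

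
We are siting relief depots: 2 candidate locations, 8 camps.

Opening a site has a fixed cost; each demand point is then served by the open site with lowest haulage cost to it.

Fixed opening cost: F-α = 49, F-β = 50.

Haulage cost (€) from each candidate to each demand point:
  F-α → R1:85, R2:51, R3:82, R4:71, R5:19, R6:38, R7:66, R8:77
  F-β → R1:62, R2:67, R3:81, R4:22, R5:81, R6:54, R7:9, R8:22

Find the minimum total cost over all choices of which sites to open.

Open {F-α, F-β}: assign each demand point to its cheapest open site.
  R1→F-β 62, R2→F-α 51, R3→F-β 81, R4→F-β 22, R5→F-α 19, R6→F-α 38, R7→F-β 9, R8→F-β 22
  haulage cost 304, fixed 99 → total 403.
Compare {F-β}: haulage cost 398 + fixed 50 = 448.
Compare {F-α}: haulage cost 489 + fixed 49 = 538.

403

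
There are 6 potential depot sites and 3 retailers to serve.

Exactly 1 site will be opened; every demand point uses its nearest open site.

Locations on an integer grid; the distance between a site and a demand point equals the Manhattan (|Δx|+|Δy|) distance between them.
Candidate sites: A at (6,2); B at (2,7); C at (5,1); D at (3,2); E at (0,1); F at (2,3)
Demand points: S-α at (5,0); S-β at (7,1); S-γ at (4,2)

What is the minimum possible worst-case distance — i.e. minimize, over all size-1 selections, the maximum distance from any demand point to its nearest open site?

2

Open {C}.
  Farthest demand point is S-β at distance 2 (to C); all others are ≤ 2.
With {A} the worst case is 3.
With {D} the worst case is 5.
No size-1 selection achieves below 2.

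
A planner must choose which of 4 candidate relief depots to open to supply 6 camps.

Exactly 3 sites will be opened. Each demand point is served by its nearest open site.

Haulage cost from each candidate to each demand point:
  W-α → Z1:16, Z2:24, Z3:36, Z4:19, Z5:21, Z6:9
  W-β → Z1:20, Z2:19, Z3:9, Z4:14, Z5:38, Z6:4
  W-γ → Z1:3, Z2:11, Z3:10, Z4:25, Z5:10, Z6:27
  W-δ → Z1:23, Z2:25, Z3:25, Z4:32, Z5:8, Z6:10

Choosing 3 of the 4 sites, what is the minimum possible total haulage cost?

Open {W-β, W-γ, W-δ}.
  Z1→W-γ 3, Z2→W-γ 11, Z3→W-β 9, Z4→W-β 14, Z5→W-δ 8, Z6→W-β 4  ⇒ total 49.
Compare {W-α, W-β, W-γ}: total 51.
Compare {W-α, W-γ, W-δ}: total 60.
No size-3 selection does better; minimum is 49.

49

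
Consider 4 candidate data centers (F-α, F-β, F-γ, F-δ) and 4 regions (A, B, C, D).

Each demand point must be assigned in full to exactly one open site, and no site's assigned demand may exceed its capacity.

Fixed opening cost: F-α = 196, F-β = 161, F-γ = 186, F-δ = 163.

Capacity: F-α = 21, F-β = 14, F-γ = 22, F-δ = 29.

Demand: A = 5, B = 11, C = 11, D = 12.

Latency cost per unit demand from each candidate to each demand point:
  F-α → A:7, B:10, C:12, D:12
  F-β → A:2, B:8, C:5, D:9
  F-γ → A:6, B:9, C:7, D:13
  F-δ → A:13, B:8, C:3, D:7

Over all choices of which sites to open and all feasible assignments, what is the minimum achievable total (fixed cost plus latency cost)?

Open {F-β, F-δ}; cheapest assignment that respects the capacities:
  F-β (cap 14, load 11): B — cost 11×8 = 88
  F-δ (cap 29, load 28): A, C, D — cost 5×13 + 11×3 + 12×7 = 182
  Shipping 270, fixed 324 → total 594.
  Any other capacity-feasible assignment to {F-β, F-δ} ships for at least 270.
Compare {F-γ, F-δ}: its best feasible assignment gives total 595.
Compare {F-α, F-δ}: its best feasible assignment gives total 621.
Every other set of open sites that can feasibly serve all demand totals ≥ 595 even under its best assignment. Minimum: 594.

594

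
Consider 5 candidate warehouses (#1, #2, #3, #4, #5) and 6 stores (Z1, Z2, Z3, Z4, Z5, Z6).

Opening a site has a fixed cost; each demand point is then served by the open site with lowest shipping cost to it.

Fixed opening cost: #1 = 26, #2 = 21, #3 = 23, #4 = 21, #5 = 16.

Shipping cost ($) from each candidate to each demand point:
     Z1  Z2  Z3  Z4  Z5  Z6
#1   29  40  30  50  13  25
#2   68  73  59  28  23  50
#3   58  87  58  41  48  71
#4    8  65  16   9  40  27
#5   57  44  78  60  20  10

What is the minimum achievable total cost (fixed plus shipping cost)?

Open {#4, #5}: assign each demand point to its cheapest open site.
  Z1→#4 8, Z2→#5 44, Z3→#4 16, Z4→#4 9, Z5→#5 20, Z6→#5 10
  shipping cost 107, fixed 37 → total 144.
Compare {#1, #4}: shipping cost 111 + fixed 47 = 158.
Compare {#1, #4, #5}: shipping cost 96 + fixed 63 = 159.
Compare {#2, #4, #5}: shipping cost 107 + fixed 58 = 165.
All other subsets cost ≥ 158. Minimum total cost: 144.

144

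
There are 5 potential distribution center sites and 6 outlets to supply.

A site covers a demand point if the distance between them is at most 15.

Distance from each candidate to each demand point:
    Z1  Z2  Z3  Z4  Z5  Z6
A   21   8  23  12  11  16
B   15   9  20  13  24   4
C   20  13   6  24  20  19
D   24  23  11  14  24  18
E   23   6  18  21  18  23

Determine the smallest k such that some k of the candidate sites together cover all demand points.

Coverage sets (demand points within 15 of each site):
  A: {Z2, Z4, Z5}
  B: {Z1, Z2, Z4, Z6}
  C: {Z2, Z3}
  D: {Z3, Z4}
  E: {Z2}
No 2 sites suffice: every size-2 union leaves at least one demand point uncovered.
But {A, B, C} covers everything, so the minimum is 3.

3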